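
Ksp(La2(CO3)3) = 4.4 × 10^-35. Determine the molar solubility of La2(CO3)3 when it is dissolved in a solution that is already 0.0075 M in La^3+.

La2(CO3)3(s) ⇌ 2 La^3+ + 3 CO3^2-
Ksp = [La^3+]^2[CO3^2-]^3
Let s be the molar solubility in this solution. [La^3+] = 0.0075 + 2s ≈ 0.0075, [CO3^2-] = 3s (common-ion effect: La^3+ is already 0.0075 M).
Ksp ≈ (0.0075)^2 × (3s)^3
s = 3.1 × 10^-11 M
Check: 2s = 6.1 × 10^-11 ≪ 0.0075, so the approximation is valid.

s = 3.1e-11 M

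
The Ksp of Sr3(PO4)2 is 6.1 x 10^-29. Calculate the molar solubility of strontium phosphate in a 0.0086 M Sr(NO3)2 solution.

4.9e-12 M

Sr3(PO4)2(s) ⇌ 3 Sr^2+(aq) + 2 PO4^3-(aq)
Ksp = [Sr^2+]^3[PO4^3-]^2
Let s be the molar solubility in this solution. [Sr^2+] = 0.0086 + 3s ≈ 0.0086, [PO4^3-] = 2s (common-ion effect: Sr^2+ is already 0.0086 M).
Ksp ≈ (0.0086)^3 × (2s)^2
s = 4.9 × 10^-12 M
Check: 3s = 1.5 x 10^-11 ≪ 0.0086, so the approximation is valid.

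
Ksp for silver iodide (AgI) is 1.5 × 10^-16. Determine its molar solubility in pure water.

s ≈ 1.2 × 10^-8 M

AgI(s) ⇌ Ag^+ + I^-
Ksp = [Ag^+][I^-]
With molar solubility s: [Ag^+] = s, [I^-] = s.
Ksp = s × s = s^2
s = √(1.5 × 10^-16) = 1.2 x 10^-8 M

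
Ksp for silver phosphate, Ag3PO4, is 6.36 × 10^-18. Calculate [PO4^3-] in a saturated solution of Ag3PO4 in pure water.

[PO4^3-] = 2.20e-5 M

Ag3PO4(s) ⇌ 3 Ag^+ + PO4^3-
Ksp = [Ag^+]^3[PO4^3-]
With molar solubility s: [Ag^+] = 3s, [PO4^3-] = s.
Ksp = (3s)^3s = 27s^4
s = (6.36 × 10^-18 / 27)^(1/4) = 2.203 x 10^-5 M
[PO4^3-] = s = 2.20 × 10^-5 M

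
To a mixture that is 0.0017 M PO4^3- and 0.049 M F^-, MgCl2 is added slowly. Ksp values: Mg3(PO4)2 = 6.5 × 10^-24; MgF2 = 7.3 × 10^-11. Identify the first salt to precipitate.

Precipitation of each salt starts when its ion product equals its Ksp.
For Mg3(PO4)2: 6.5 × 10^-24 = (0.0017)^2 × [Mg^2+]^3  ⇒  [Mg^2+] = 1.3 × 10^-6 M.
For MgF2: 7.3 × 10^-11 = (0.049)^2 × [Mg^2+]  ⇒  [Mg^2+] = 3.0 × 10^-8 M.
The salt with the lower threshold [Mg^2+] precipitates first: MgF2.

MgF2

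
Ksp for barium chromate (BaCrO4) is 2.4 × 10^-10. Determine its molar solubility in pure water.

s ≈ 1.5 x 10^-5 M

BaCrO4(s) ⇌ Ba^2+(aq) + CrO4^2-(aq)
Ksp = [Ba^2+][CrO4^2-]
Let s = molar solubility. Then [Ba^2+] = s and [CrO4^2-] = s.
Ksp = s^2
s = √(2.4 × 10^-10) = 1.5 × 10^-5 M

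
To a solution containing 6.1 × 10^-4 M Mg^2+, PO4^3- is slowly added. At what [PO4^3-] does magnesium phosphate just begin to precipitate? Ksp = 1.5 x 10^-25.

Mg3(PO4)2(s) ⇌ 3 Mg^2+(aq) + 2 PO4^3-(aq)
Ksp = [Mg^2+]^3[PO4^3-]^2
Precipitation begins when Q = Ksp. With [Mg^2+] = 6.1 × 10^-4 M:
1.5 x 10^-25 = (6.1 × 10^-4)^3 × [PO4^3-]^2
[PO4^3-] = (1.5 x 10^-25 / 2.27 × 10^-10)^(1/2) = 2.6 × 10^-8 M

[PO4^3-] = 2.6 × 10^-8 M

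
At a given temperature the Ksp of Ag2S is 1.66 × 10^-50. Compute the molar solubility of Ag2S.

1.61 × 10^-17 M

Ag2S(s) ⇌ 2 Ag^+(aq) + S^2-(aq)
Ksp = [Ag^+]^2[S^2-]
Let s = molar solubility. Then [Ag^+] = 2s and [S^2-] = s.
Substituting: Ksp = (2s)^2s = 4s^3
Solving, s = (1.66 × 10^-50/4)^(1/3) = 1.61 x 10^-17 M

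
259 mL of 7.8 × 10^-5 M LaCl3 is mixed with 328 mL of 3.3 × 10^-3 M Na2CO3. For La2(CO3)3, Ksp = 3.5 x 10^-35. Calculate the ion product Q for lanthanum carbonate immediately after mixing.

Total volume = 259 + 328 = 587 mL.
[La^3+] = 7.8 × 10^-5 × (259/587) = 3.44 x 10^-5 M
[CO3^2-] = 3.3 x 10^-3 × (328/587) = 1.84 × 10^-3 M
La2(CO3)3(s) ⇌ 2 La^3+ + 3 CO3^2-, so Q = [La^3+]^2[CO3^2-]^3
Q = (3.44 × 10^-5)^2(1.84 × 10^-3)^3 = 7.4 × 10^-18
Q > Ksp, so La2(CO3)3 will precipitate.

7.4e-18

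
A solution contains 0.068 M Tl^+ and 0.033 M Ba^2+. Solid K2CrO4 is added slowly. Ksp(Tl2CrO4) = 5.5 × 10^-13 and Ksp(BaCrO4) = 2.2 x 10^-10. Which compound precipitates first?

Tl2CrO4

Precipitation of each salt starts when its ion product equals its Ksp.
For Tl2CrO4: 5.5 × 10^-13 = (0.068)^2 × [CrO4^2-]  ⇒  [CrO4^2-] = 1.2 × 10^-10 M.
For BaCrO4: 2.2 x 10^-10 = 0.033 × [CrO4^2-]  ⇒  [CrO4^2-] = 6.7 × 10^-9 M.
The salt with the lower threshold [CrO4^2-] precipitates first: Tl2CrO4.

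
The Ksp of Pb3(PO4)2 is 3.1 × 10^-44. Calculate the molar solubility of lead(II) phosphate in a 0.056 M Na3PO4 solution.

Pb3(PO4)2(s) ⇌ 3 Pb^2+(aq) + 2 PO4^3-(aq)
Ksp = [Pb^2+]^3[PO4^3-]^2
Let s be the molar solubility in this solution. [Pb^2+] = 3s, [PO4^3-] = 0.056 + 2s ≈ 0.056 (Ksp is small, so little additional dissolves).
Ksp ≈ (3s)^3 × (0.056)^2
s = 7.2 × 10^-15 M
Check: 2s = 1.4 × 10^-14 ≪ 0.056, so the approximation is valid.

s ≈ 7.2 × 10^-15 M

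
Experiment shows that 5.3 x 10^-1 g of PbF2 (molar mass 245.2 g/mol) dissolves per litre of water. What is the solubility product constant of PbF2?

Molar solubility s = (5.3 × 10^-1 g/L) / (245.2 g/mol) = 2.16 × 10^-3 M.
PbF2(s) ⇌ Pb^2+(aq) + 2 F^-(aq)
If s mol/L of PbF2 dissolves, [Pb^2+] = s and [F^-] = 2s.
Ksp = [Pb^2+][F^-]^2
So Ksp = s × (2s)^2 = 4s^3
Ksp = 4 × (2.16 × 10^-3)^3 = 4.0 x 10^-8

4.0 x 10^-8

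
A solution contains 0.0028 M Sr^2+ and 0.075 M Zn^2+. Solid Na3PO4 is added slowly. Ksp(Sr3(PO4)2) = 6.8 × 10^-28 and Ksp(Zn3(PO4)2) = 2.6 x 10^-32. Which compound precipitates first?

Precipitation of each salt starts when its ion product equals its Ksp.
For Sr3(PO4)2: 6.8 × 10^-28 = (0.0028)^3 × [PO4^3-]^2  ⇒  [PO4^3-] = 1.8 x 10^-10 M.
For Zn3(PO4)2: 2.6 x 10^-32 = (0.075)^3 × [PO4^3-]^2  ⇒  [PO4^3-] = 7.9 × 10^-15 M.
The salt with the lower threshold [PO4^3-] precipitates first: Zn3(PO4)2.

Zn3(PO4)2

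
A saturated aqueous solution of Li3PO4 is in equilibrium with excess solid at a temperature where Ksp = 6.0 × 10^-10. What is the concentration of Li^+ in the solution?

[Li^+] = 6.5 × 10^-3 M

Li3PO4(s) ⇌ 3 Li^+(aq) + PO4^3-(aq)
Ksp = [Li^+]^3[PO4^3-]
For each mole of Li3PO4 that dissolves: [Li^+] = 3s, [PO4^3-] = s.
So Ksp = (3s)^3 × s = 27s^4
Solving, s = (6.0 × 10^-10/27)^(1/4) = 2.17 x 10^-3 M
[Li^+] = 3s = 6.5 x 10^-3 M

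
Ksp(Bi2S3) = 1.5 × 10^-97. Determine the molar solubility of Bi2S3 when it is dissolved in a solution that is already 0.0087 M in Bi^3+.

4.2e-32 M

Bi2S3(s) ⇌ 2 Bi^3+(aq) + 3 S^2-(aq)
Ksp = [Bi^3+]^2[S^2-]^3
Let s = moles of Bi2S3 that dissolve per litre. [Bi^3+] = 0.0087 + 2s ≈ 0.0087, [S^2-] = 3s (common-ion effect: Bi^3+ is already 0.0087 M).
Ksp ≈ (0.0087)^2 × (3s)^3
s = 4.2 x 10^-32 M
Check: 2s = 8.4 × 10^-32 ≪ 0.0087, so the approximation is valid.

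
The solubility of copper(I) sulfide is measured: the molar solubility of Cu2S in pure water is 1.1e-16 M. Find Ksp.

Cu2S(s) ⇌ 2 Cu^+ + S^2-
If s mol/L of Cu2S dissolves, [Cu^+] = 2s and [S^2-] = s.
Ksp = [Cu^+]^2[S^2-]
Ksp = (2s)^2s = 4s^3
Ksp = 4 × (1.1 x 10^-16)^3 = 5.3 × 10^-48

Ksp ≈ 5.3 x 10^-48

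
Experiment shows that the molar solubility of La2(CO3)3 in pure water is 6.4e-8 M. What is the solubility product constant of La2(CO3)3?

1.2 x 10^-34

La2(CO3)3(s) ⇌ 2 La^3+(aq) + 3 CO3^2-(aq)
With molar solubility s: [La^3+] = 2s, [CO3^2-] = 3s.
Ksp = [La^3+]^2[CO3^2-]^3
So Ksp = (2s)^2 × (3s)^3 = 108s^5
Ksp = 108 × (6.4 × 10^-8)^5 = 1.2 × 10^-34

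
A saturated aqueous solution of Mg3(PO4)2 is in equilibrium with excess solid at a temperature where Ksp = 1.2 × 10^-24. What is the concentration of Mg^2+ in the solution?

[Mg^2+] ≈ 1.9 × 10^-5 M

Mg3(PO4)2(s) ⇌ 3 Mg^2+(aq) + 2 PO4^3-(aq)
Ksp = [Mg^2+]^3[PO4^3-]^2
With molar solubility s: [Mg^2+] = 3s, [PO4^3-] = 2s.
Substituting: Ksp = (3s)^3(2s)^2 = 108s^5
Solving, s = (1.2 × 10^-24/108)^(1/5) = 6.44 x 10^-6 M
[Mg^2+] = 3s = 1.9 × 10^-5 M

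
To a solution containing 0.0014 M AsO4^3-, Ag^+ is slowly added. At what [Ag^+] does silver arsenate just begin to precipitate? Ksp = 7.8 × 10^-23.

3.8 x 10^-7 M

Ag3AsO4(s) ⇌ 3 Ag^+ + AsO4^3-
Ksp = [Ag^+]^3[AsO4^3-]
Precipitation begins when Q = Ksp. With [AsO4^3-] = 0.0014 M:
7.8 × 10^-23 = (0.0014) × [Ag^+]^3
[Ag^+] = (7.8 × 10^-23 / 1.4 × 10^-3)^(1/3) = 3.8 x 10^-7 M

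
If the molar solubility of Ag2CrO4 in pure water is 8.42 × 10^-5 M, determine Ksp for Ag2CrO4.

Ksp = 2.39e-12

Ag2CrO4(s) <=> 2 Ag^+ + CrO4^2-
Let s = molar solubility. Then [Ag^+] = 2s and [CrO4^2-] = s.
Ksp = [Ag^+]^2[CrO4^2-]
Ksp = (2s)^2s = 4s^3
Ksp = 4 × (8.42 × 10^-5)^3 = 2.39 × 10^-12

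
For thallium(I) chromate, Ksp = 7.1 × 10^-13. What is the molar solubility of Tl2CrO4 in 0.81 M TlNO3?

Tl2CrO4(s) ⇌ 2 Tl^+ + CrO4^2-
Ksp = [Tl^+]^2[CrO4^2-]
Let s be the molar solubility in this solution. [Tl^+] = 0.81 + 2s ≈ 0.81, [CrO4^2-] = s (Ksp is small, so little additional dissolves).
Ksp ≈ (0.81)^2 × s
s = 1.1 × 10^-12 M
Check: 2s = 2.2 x 10^-12 ≪ 0.81, so the approximation is valid.

1.1 x 10^-12 M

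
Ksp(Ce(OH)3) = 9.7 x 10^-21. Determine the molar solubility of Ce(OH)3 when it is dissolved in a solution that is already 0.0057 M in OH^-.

Ce(OH)3(s) ⇌ Ce^3+(aq) + 3 OH^-(aq)
Ksp = [Ce^3+][OH^-]^3
Let s = moles of Ce(OH)3 that dissolve per litre. [Ce^3+] = s, [OH^-] = 0.0057 + 3s ≈ 0.0057 (Ksp is small, so little additional dissolves).
Ksp ≈ s × (0.0057)^3
s = 5.2 × 10^-14 M
Check: 3s = 1.6 x 10^-13 ≪ 0.0057, so the approximation is valid.

5.2 x 10^-14 M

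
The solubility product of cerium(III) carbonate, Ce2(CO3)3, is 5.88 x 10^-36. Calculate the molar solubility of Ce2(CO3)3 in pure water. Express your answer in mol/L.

Ce2(CO3)3(s) ⇌ 2 Ce^3+ + 3 CO3^2-
Ksp = [Ce^3+]^2[CO3^2-]^3
If s mol/L of Ce2(CO3)3 dissolves, [Ce^3+] = 2s and [CO3^2-] = 3s.
So Ksp = (2s)^2 × (3s)^3 = 108s^5
Solving, s = (5.88 x 10^-36/108)^(1/5) = 3.53 × 10^-8 M

3.53 × 10^-8 M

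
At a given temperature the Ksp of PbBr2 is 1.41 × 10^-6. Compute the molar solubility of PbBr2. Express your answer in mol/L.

PbBr2(s) <=> Pb^2+ + 2 Br^-
Ksp = [Pb^2+][Br^-]^2
If s mol/L of PbBr2 dissolves, [Pb^2+] = s and [Br^-] = 2s.
So Ksp = s × (2s)^2 = 4s^3
s = (1.41 × 10^-6 / 4)^(1/3) = 7.06 × 10^-3 M

s = 7.06e-3 M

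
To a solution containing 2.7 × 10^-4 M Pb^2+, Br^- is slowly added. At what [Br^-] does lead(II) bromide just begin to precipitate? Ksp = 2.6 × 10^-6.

PbBr2(s) ⇌ Pb^2+(aq) + 2 Br^-(aq)
Ksp = [Pb^2+][Br^-]^2
Precipitation begins when Q = Ksp. With [Pb^2+] = 2.7 × 10^-4 M:
2.6 × 10^-6 = (2.7 × 10^-4) × [Br^-]^2
[Br^-] = (2.6 × 10^-6 / 2.7 × 10^-4)^(1/2) = 9.8 × 10^-2 M

[Br^-] = 0.098 M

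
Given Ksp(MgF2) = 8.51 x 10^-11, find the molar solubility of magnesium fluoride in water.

s ≈ 2.77 × 10^-4 M

MgF2(s) ⇌ Mg^2+ + 2 F^-
Ksp = [Mg^2+][F^-]^2
For each mole of MgF2 that dissolves: [Mg^2+] = s, [F^-] = 2s.
Substituting: Ksp = s(2s)^2 = 4s^3
s^3 = 8.51 x 10^-11 / 4, so s = 2.77 × 10^-4 M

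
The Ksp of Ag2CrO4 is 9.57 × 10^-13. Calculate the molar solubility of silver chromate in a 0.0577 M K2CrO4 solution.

Ag2CrO4(s) <=> 2 Ag^+(aq) + CrO4^2-(aq)
Ksp = [Ag^+]^2[CrO4^2-]
Let s be the molar solubility in this solution. [Ag^+] = 2s, [CrO4^2-] = 0.0577 + s ≈ 0.0577 (Ksp is small, so little additional dissolves).
Ksp ≈ (2s)^2 × 0.0577
s = 2.04 × 10^-6 M
Check: s = 2.0 × 10^-6 ≪ 0.0577, so the approximation is valid.

s ≈ 2.04 × 10^-6 M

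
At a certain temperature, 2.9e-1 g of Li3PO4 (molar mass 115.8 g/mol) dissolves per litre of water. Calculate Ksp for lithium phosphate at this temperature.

Molar solubility s = (2.9 × 10^-1 g/L) / (115.8 g/mol) = 2.50 × 10^-3 M.
Li3PO4(s) ⇌ 3 Li^+(aq) + PO4^3-(aq)
Let s = molar solubility. Then [Li^+] = 3s and [PO4^3-] = s.
Ksp = [Li^+]^3[PO4^3-]
Ksp = (3s)^3s = 27s^4
Ksp = 27 × (2.50 × 10^-3)^4 = 1.1 × 10^-9

Ksp = 1.1 × 10^-9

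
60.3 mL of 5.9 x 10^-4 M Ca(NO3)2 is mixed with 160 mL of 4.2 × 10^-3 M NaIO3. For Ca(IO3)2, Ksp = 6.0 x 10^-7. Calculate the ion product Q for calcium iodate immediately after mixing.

1.5 × 10^-9

Total volume = 60.3 + 160 = 220.3 mL.
[Ca^2+] = 5.9 x 10^-4 × (60.3/220.3) = 1.61 × 10^-4 M
[IO3^-] = 4.2 x 10^-3 × (160/220.3) = 3.05 × 10^-3 M
Ca(IO3)2(s) <=> Ca^2+ + 2 IO3^-, so Q = [Ca^2+][IO3^-]^2
Q = (1.61 × 10^-4)(3.05 × 10^-3)^2 = 1.5 × 10^-9
Q < Ksp, so no precipitate of Ca(IO3)2 forms.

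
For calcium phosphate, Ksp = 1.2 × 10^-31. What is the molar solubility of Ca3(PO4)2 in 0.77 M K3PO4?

Ca3(PO4)2(s) ⇌ 3 Ca^2+(aq) + 2 PO4^3-(aq)
Ksp = [Ca^2+]^3[PO4^3-]^2
Let s be the molar solubility in this solution. [Ca^2+] = 3s, [PO4^3-] = 0.77 + 2s ≈ 0.77 (common-ion effect: PO4^3- is already 0.77 M).
Ksp ≈ (3s)^3 × (0.77)^2
s = 2.0 × 10^-11 M
Check: 2s = 3.9 x 10^-11 ≪ 0.77, so the approximation is valid.

s ≈ 2.0e-11 M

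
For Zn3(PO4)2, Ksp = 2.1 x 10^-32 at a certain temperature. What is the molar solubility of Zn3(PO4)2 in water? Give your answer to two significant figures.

Zn3(PO4)2(s) <=> 3 Zn^2+(aq) + 2 PO4^3-(aq)
Ksp = [Zn^2+]^3[PO4^3-]^2
If s mol/L of Zn3(PO4)2 dissolves, [Zn^2+] = 3s and [PO4^3-] = 2s.
Ksp = (3s)^3(2s)^2 = 108s^5
s = (2.1 x 10^-32 / 108)^(1/5) = 1.8 × 10^-7 M

s = 1.8 x 10^-7 M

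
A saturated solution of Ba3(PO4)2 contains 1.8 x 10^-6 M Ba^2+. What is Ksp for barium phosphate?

Ksp ≈ 8.4 x 10^-30

Ba3(PO4)2(s) ⇌ 3 Ba^2+ + 2 PO4^3-
Stoichiometry gives [PO4^3-] = (2/3)[Ba^2+] = 1.20 × 10^-6 M.
Ksp = [Ba^2+]^3[PO4^3-]^2
Ksp = (1.8 x 10^-6)^3 × (1.20 × 10^-6)^2 = 8.4 × 10^-30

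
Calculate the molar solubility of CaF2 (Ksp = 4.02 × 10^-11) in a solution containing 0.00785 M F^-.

s ≈ 6.52e-7 M

CaF2(s) ⇌ Ca^2+ + 2 F^-
Ksp = [Ca^2+][F^-]^2
Let s = moles of CaF2 that dissolve per litre. [Ca^2+] = s, [F^-] = 0.00785 + 2s ≈ 0.00785 (since the F^- already present dominates).
Ksp ≈ s × (0.00785)^2
s = 6.52 x 10^-7 M
Check: 2s = 1.3 x 10^-6 ≪ 0.00785, so the approximation is valid.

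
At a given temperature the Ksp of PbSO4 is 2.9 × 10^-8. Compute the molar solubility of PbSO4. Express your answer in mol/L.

PbSO4(s) <=> Pb^2+(aq) + SO4^2-(aq)
Ksp = [Pb^2+][SO4^2-]
With molar solubility s: [Pb^2+] = s, [SO4^2-] = s.
Ksp = s^2
s = √(2.9 × 10^-8) = 1.7 × 10^-4 M

s = 1.7 x 10^-4 M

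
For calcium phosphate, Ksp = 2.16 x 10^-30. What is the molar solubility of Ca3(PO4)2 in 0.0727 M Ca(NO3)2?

Ca3(PO4)2(s) ⇌ 3 Ca^2+ + 2 PO4^3-
Ksp = [Ca^2+]^3[PO4^3-]^2
Let s = moles of Ca3(PO4)2 that dissolve per litre. [Ca^2+] = 0.0727 + 3s ≈ 0.0727, [PO4^3-] = 2s (Ksp is small, so little additional dissolves).
Ksp ≈ (0.0727)^3 × (2s)^2
s = 3.75 × 10^-14 M
Check: 3s = 1.1 × 10^-13 ≪ 0.0727, so the approximation is valid.

s ≈ 3.75e-14 M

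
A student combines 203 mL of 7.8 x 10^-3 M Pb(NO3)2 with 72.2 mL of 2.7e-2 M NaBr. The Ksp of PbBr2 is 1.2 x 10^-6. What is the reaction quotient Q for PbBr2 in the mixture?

Total volume = 203 + 72.2 = 275.2 mL.
[Pb^2+] = 7.8 x 10^-3 × (203/275.2) = 5.75 × 10^-3 M
[Br^-] = 2.7 x 10^-2 × (72.2/275.2) = 7.08 x 10^-3 M
PbBr2(s) ⇌ Pb^2+(aq) + 2 Br^-(aq), so Q = [Pb^2+][Br^-]^2
Q = (5.75 × 10^-3)(7.08 × 10^-3)^2 = 2.9 x 10^-7
Q < Ksp, so no precipitate of PbBr2 forms.

Q = 2.9 × 10^-7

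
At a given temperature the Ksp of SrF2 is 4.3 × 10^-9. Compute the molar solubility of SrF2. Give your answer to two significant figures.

s = 1.0 × 10^-3 M

SrF2(s) ⇌ Sr^2+(aq) + 2 F^-(aq)
Ksp = [Sr^2+][F^-]^2
Let s = molar solubility. Then [Sr^2+] = s and [F^-] = 2s.
Substituting: Ksp = s(2s)^2 = 4s^3
s = (4.3 × 10^-9 / 4)^(1/3) = 1.0 x 10^-3 M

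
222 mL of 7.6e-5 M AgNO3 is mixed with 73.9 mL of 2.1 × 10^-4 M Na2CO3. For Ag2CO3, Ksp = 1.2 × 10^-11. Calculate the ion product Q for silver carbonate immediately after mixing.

Q ≈ 1.7e-13

Total volume = 222 + 73.9 = 295.9 mL.
[Ag^+] = 7.6 × 10^-5 × (222/295.9) = 5.70 × 10^-5 M
[CO3^2-] = 2.1 x 10^-4 × (73.9/295.9) = 5.24 × 10^-5 M
Ag2CO3(s) ⇌ 2 Ag^+(aq) + CO3^2-(aq), so Q = [Ag^+]^2[CO3^2-]
Q = (5.70 × 10^-5)^2(5.24 x 10^-5) = 1.7 × 10^-13
Q < Ksp, so no precipitate of Ag2CO3 forms.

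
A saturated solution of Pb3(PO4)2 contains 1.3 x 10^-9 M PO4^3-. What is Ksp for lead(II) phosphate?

Ksp = 1.3e-44

Pb3(PO4)2(s) ⇌ 3 Pb^2+(aq) + 2 PO4^3-(aq)
Stoichiometry gives [Pb^2+] = (3/2)[PO4^3-] = 1.95 x 10^-9 M.
Ksp = [Pb^2+]^3[PO4^3-]^2
Ksp = (1.95 × 10^-9)^3 × (1.3 x 10^-9)^2 = 1.3 × 10^-44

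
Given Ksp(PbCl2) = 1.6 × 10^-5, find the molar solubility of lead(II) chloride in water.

PbCl2(s) ⇌ Pb^2+(aq) + 2 Cl^-(aq)
Ksp = [Pb^2+][Cl^-]^2
If s mol/L of PbCl2 dissolves, [Pb^2+] = s and [Cl^-] = 2s.
Ksp = s(2s)^2 = 4s^3
s^3 = 1.6 × 10^-5 / 4, so s = 1.6 x 10^-2 M

s = 1.6 × 10^-2 M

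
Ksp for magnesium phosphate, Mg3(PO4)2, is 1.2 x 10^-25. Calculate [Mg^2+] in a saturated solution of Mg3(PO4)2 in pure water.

[Mg^2+] ≈ 1.2 x 10^-5 M

Mg3(PO4)2(s) ⇌ 3 Mg^2+(aq) + 2 PO4^3-(aq)
Ksp = [Mg^2+]^3[PO4^3-]^2
With molar solubility s: [Mg^2+] = 3s, [PO4^3-] = 2s.
So Ksp = (3s)^3 × (2s)^2 = 108s^5
Solving, s = (1.2 x 10^-25/108)^(1/5) = 4.07 x 10^-6 M
[Mg^2+] = 3s = 1.2 × 10^-5 M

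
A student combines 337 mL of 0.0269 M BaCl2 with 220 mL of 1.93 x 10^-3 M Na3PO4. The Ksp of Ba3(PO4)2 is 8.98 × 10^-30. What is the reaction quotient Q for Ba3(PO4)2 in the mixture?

Total volume = 337 + 220 = 557 mL.
[Ba^2+] = 2.69 × 10^-2 × (337/557) = 1.628 × 10^-2 M
[PO4^3-] = 1.93 x 10^-3 × (220/557) = 7.623 x 10^-4 M
Ba3(PO4)2(s) <=> 3 Ba^2+(aq) + 2 PO4^3-(aq), so Q = [Ba^2+]^3[PO4^3-]^2
Q = (1.628 × 10^-2)^3(7.623 × 10^-4)^2 = 2.51 x 10^-12
Q > Ksp, so Ba3(PO4)2 will precipitate.

Q = 2.51 × 10^-12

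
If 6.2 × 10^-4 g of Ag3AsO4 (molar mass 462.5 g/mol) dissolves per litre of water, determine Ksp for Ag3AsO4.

Molar solubility s = (6.2 x 10^-4 g/L) / (462.5 g/mol) = 1.34 × 10^-6 M.
Ag3AsO4(s) ⇌ 3 Ag^+(aq) + AsO4^3-(aq)
With molar solubility s: [Ag^+] = 3s, [AsO4^3-] = s.
Ksp = [Ag^+]^3[AsO4^3-]
So Ksp = (3s)^3 × s = 27s^4
Ksp = 27 × (1.34 x 10^-6)^4 = 8.7 × 10^-23

8.7e-23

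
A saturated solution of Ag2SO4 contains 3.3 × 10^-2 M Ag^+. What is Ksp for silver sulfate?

Ksp = 1.8 × 10^-5

Ag2SO4(s) <=> 2 Ag^+ + SO4^2-
Stoichiometry gives [SO4^2-] = (1/2)[Ag^+] = 1.65 × 10^-2 M.
Ksp = [Ag^+]^2[SO4^2-]
Ksp = (3.3 × 10^-2)^2 × 1.65 × 10^-2 = 1.8 × 10^-5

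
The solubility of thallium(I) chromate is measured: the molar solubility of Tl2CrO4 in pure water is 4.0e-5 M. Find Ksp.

2.6 × 10^-13

Tl2CrO4(s) ⇌ 2 Tl^+(aq) + CrO4^2-(aq)
With molar solubility s: [Tl^+] = 2s, [CrO4^2-] = s.
Ksp = [Tl^+]^2[CrO4^2-]
Substituting: Ksp = (2s)^2s = 4s^3
Ksp = 4 × (4.0 × 10^-5)^3 = 2.6 × 10^-13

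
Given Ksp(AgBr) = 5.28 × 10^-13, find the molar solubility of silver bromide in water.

s ≈ 7.27e-7 M

AgBr(s) ⇌ Ag^+ + Br^-
Ksp = [Ag^+][Br^-]
For each mole of AgBr that dissolves: [Ag^+] = s, [Br^-] = s.
Ksp = s × s = s^2
s = (5.28 × 10^-13)^(1/2) = 7.27 × 10^-7 M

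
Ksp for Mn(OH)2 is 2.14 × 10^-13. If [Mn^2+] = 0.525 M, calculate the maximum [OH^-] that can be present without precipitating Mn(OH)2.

[OH^-] = 6.38e-7 M

Mn(OH)2(s) <=> Mn^2+ + 2 OH^-
Ksp = [Mn^2+][OH^-]^2
Precipitation begins when Q = Ksp. With [Mn^2+] = 0.525 M:
2.14 × 10^-13 = (0.525) × [OH^-]^2
[OH^-] = (2.14 × 10^-13 / 5.25 × 10^-1)^(1/2) = 6.38 × 10^-7 M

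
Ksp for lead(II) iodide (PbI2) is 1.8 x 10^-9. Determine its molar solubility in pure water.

PbI2(s) <=> Pb^2+ + 2 I^-
Ksp = [Pb^2+][I^-]^2
Let s = molar solubility. Then [Pb^2+] = s and [I^-] = 2s.
Substituting: Ksp = s(2s)^2 = 4s^3
s^3 = 1.8 x 10^-9 / 4, so s = 7.7 x 10^-4 M

7.7 × 10^-4 M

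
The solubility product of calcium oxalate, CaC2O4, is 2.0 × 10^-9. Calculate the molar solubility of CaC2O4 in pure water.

4.5 × 10^-5 M

CaC2O4(s) ⇌ Ca^2+ + C2O4^2-
Ksp = [Ca^2+][C2O4^2-]
With molar solubility s: [Ca^2+] = s, [C2O4^2-] = s.
Ksp = s × s = s^2
s = √(2.0 × 10^-9) = 4.5 x 10^-5 M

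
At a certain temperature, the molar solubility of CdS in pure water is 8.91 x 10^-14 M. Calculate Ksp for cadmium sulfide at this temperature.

CdS(s) ⇌ Cd^2+(aq) + S^2-(aq)
If s mol/L of CdS dissolves, [Cd^2+] = s and [S^2-] = s.
Ksp = [Cd^2+][S^2-]
Ksp = s × s = s^2
With s = 8.91 x 10^-14: Ksp = 7.94 x 10^-27

Ksp = 7.94e-27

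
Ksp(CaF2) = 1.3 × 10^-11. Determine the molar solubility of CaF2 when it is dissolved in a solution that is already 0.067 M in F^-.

CaF2(s) <=> Ca^2+ + 2 F^-
Ksp = [Ca^2+][F^-]^2
Let s = moles of CaF2 that dissolve per litre. [Ca^2+] = s, [F^-] = 0.067 + 2s ≈ 0.067 (Ksp is small, so little additional dissolves).
Ksp ≈ s × (0.067)^2
s = 2.9 × 10^-9 M
Check: 2s = 5.8 × 10^-9 ≪ 0.067, so the approximation is valid.

s = 2.9 x 10^-9 M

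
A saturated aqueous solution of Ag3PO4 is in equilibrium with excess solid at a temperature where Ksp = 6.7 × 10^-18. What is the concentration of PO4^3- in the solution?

[PO4^3-] = 2.2 x 10^-5 M

Ag3PO4(s) ⇌ 3 Ag^+(aq) + PO4^3-(aq)
Ksp = [Ag^+]^3[PO4^3-]
For each mole of Ag3PO4 that dissolves: [Ag^+] = 3s, [PO4^3-] = s.
So Ksp = (3s)^3 × s = 27s^4
s^4 = 6.7 × 10^-18 / 27, so s = 2.23 × 10^-5 M
[PO4^3-] = s = 2.2 × 10^-5 M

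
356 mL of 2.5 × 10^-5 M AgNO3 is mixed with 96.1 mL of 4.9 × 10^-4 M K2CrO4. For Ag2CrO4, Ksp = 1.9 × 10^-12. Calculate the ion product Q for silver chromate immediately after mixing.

Total volume = 356 + 96.1 = 452.1 mL.
[Ag^+] = 2.5 × 10^-5 × (356/452.1) = 1.97 × 10^-5 M
[CrO4^2-] = 4.9 × 10^-4 × (96.1/452.1) = 1.04 × 10^-4 M
Ag2CrO4(s) <=> 2 Ag^+(aq) + CrO4^2-(aq), so Q = [Ag^+]^2[CrO4^2-]
Q = (1.97 × 10^-5)^2(1.04 × 10^-4) = 4.0 x 10^-14
Q < Ksp, so no precipitate of Ag2CrO4 forms.

Q = 4.0 × 10^-14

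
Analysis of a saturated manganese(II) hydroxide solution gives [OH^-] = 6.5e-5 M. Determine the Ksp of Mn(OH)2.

Ksp ≈ 1.4e-13

Mn(OH)2(s) <=> Mn^2+ + 2 OH^-
Stoichiometry gives [Mn^2+] = (1/2)[OH^-] = 3.25 × 10^-5 M.
Ksp = [Mn^2+][OH^-]^2
Ksp = 3.25 × 10^-5 × (6.5 × 10^-5)^2 = 1.4 × 10^-13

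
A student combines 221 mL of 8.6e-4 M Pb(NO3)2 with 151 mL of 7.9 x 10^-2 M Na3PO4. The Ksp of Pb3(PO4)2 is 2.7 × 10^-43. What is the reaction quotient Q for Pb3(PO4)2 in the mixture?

Q ≈ 1.4 x 10^-13

Total volume = 221 + 151 = 372 mL.
[Pb^2+] = 8.6 × 10^-4 × (221/372) = 5.11 × 10^-4 M
[PO4^3-] = 7.9 × 10^-2 × (151/372) = 3.21 x 10^-2 M
Pb3(PO4)2(s) ⇌ 3 Pb^2+ + 2 PO4^3-, so Q = [Pb^2+]^3[PO4^3-]^2
Q = (5.11 × 10^-4)^3(3.21 x 10^-2)^2 = 1.4 x 10^-13
Q > Ksp, so Pb3(PO4)2 will precipitate.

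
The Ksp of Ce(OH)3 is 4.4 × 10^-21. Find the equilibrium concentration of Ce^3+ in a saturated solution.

[Ce^3+] ≈ 3.6 x 10^-6 M

Ce(OH)3(s) ⇌ Ce^3+(aq) + 3 OH^-(aq)
Ksp = [Ce^3+][OH^-]^3
For each mole of Ce(OH)3 that dissolves: [Ce^3+] = s, [OH^-] = 3s.
Substituting: Ksp = s(3s)^3 = 27s^4
Solving, s = (4.4 × 10^-21/27)^(1/4) = 3.57 × 10^-6 M
[Ce^3+] = s = 3.6 × 10^-6 M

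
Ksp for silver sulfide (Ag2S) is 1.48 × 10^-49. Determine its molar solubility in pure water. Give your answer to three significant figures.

s ≈ 3.33e-17 M

Ag2S(s) ⇌ 2 Ag^+ + S^2-
Ksp = [Ag^+]^2[S^2-]
Let s = molar solubility. Then [Ag^+] = 2s and [S^2-] = s.
Ksp = (2s)^2s = 4s^3
s^3 = 1.48 × 10^-49 / 4, so s = 3.33 x 10^-17 M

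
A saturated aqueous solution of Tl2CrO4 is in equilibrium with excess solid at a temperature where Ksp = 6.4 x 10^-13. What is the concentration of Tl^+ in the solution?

Tl2CrO4(s) ⇌ 2 Tl^+ + CrO4^2-
Ksp = [Tl^+]^2[CrO4^2-]
For each mole of Tl2CrO4 that dissolves: [Tl^+] = 2s, [CrO4^2-] = s.
Ksp = (2s)^2s = 4s^3
s^3 = 6.4 x 10^-13 / 4, so s = 5.43 × 10^-5 M
[Tl^+] = 2s = 1.1 × 10^-4 M

1.1e-4 M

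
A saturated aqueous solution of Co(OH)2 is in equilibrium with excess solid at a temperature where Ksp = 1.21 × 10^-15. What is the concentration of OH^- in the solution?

Co(OH)2(s) ⇌ Co^2+(aq) + 2 OH^-(aq)
Ksp = [Co^2+][OH^-]^2
If s mol/L of Co(OH)2 dissolves, [Co^2+] = s and [OH^-] = 2s.
Ksp = s(2s)^2 = 4s^3
s^3 = 1.21 × 10^-15 / 4, so s = 6.713 x 10^-6 M
[OH^-] = 2s = 1.34 x 10^-5 M

1.34e-5 M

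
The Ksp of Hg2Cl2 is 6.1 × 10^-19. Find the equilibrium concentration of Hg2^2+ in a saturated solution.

[Hg2^2+] = 5.3 x 10^-7 M

Hg2Cl2(s) <=> Hg2^2+(aq) + 2 Cl^-(aq)
Ksp = [Hg2^2+][Cl^-]^2
Let s = molar solubility. Then [Hg2^2+] = s and [Cl^-] = 2s.
So Ksp = s × (2s)^2 = 4s^3
s^3 = 6.1 × 10^-19 / 4, so s = 5.34 × 10^-7 M
[Hg2^2+] = s = 5.3 × 10^-7 M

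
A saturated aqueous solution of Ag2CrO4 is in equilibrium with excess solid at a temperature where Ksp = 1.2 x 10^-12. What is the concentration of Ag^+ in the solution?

Ag2CrO4(s) ⇌ 2 Ag^+ + CrO4^2-
Ksp = [Ag^+]^2[CrO4^2-]
For each mole of Ag2CrO4 that dissolves: [Ag^+] = 2s, [CrO4^2-] = s.
Ksp = (2s)^2s = 4s^3
s = (1.2 x 10^-12 / 4)^(1/3) = 6.69 x 10^-5 M
[Ag^+] = 2s = 1.3 × 10^-4 M

1.3e-4 M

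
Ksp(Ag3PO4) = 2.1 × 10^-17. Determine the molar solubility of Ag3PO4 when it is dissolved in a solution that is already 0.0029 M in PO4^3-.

6.4 × 10^-6 M

Ag3PO4(s) ⇌ 3 Ag^+(aq) + PO4^3-(aq)
Ksp = [Ag^+]^3[PO4^3-]
Let s be the molar solubility in this solution. [Ag^+] = 3s, [PO4^3-] = 0.0029 + s ≈ 0.0029 (since the PO4^3- already present dominates).
Ksp ≈ (3s)^3 × 0.0029
s = 6.4 × 10^-6 M
Check: s = 6.4 x 10^-6 ≪ 0.0029, so the approximation is valid.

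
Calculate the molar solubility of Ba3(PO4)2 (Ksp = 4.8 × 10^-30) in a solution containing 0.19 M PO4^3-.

Ba3(PO4)2(s) ⇌ 3 Ba^2+ + 2 PO4^3-
Ksp = [Ba^2+]^3[PO4^3-]^2
Let s = moles of Ba3(PO4)2 that dissolve per litre. [Ba^2+] = 3s, [PO4^3-] = 0.19 + 2s ≈ 0.19 (Ksp is small, so little additional dissolves).
Ksp ≈ (3s)^3 × (0.19)^2
s = 1.7 × 10^-10 M
Check: 2s = 3.4 × 10^-10 ≪ 0.19, so the approximation is valid.

1.7 × 10^-10 M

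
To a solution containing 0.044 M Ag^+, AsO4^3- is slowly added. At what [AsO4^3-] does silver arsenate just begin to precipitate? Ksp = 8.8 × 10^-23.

1.0e-18 M

Ag3AsO4(s) ⇌ 3 Ag^+(aq) + AsO4^3-(aq)
Ksp = [Ag^+]^3[AsO4^3-]
Precipitation begins when Q = Ksp. With [Ag^+] = 0.044 M:
8.8 × 10^-23 = (0.044)^3 × [AsO4^3-]
[AsO4^3-] = (8.8 × 10^-23 / 8.52 × 10^-5) = 1.0 × 10^-18 M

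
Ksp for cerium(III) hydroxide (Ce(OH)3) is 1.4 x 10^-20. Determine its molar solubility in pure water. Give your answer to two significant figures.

Ce(OH)3(s) <=> Ce^3+ + 3 OH^-
Ksp = [Ce^3+][OH^-]^3
For each mole of Ce(OH)3 that dissolves: [Ce^3+] = s, [OH^-] = 3s.
Ksp = s(3s)^3 = 27s^4
s = (1.4 x 10^-20 / 27)^(1/4) = 4.8 x 10^-6 M

s = 4.8e-6 M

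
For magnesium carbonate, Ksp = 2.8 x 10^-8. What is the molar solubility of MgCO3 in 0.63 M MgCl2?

s = 4.4 × 10^-8 M

MgCO3(s) ⇌ Mg^2+(aq) + CO3^2-(aq)
Ksp = [Mg^2+][CO3^2-]
Let s be the molar solubility in this solution. [Mg^2+] = 0.63 + s ≈ 0.63, [CO3^2-] = s (common-ion effect: Mg^2+ is already 0.63 M).
Ksp ≈ 0.63 × s
s = 4.4 × 10^-8 M
Check: s = 4.4 × 10^-8 ≪ 0.63, so the approximation is valid.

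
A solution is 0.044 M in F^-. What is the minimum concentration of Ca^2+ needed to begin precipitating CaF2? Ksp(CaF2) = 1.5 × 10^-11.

CaF2(s) ⇌ Ca^2+ + 2 F^-
Ksp = [Ca^2+][F^-]^2
Precipitation begins when Q = Ksp. With [F^-] = 0.044 M:
1.5 × 10^-11 = (0.044)^2 × [Ca^2+]
[Ca^2+] = (1.5 × 10^-11 / 1.94 × 10^-3) = 7.7 × 10^-9 M

[Ca^2+] = 7.7 × 10^-9 M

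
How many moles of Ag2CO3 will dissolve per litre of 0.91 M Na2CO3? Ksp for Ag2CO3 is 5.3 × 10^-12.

Ag2CO3(s) <=> 2 Ag^+(aq) + CO3^2-(aq)
Ksp = [Ag^+]^2[CO3^2-]
Let s = moles of Ag2CO3 that dissolve per litre. [Ag^+] = 2s, [CO3^2-] = 0.91 + s ≈ 0.91 (common-ion effect: CO3^2- is already 0.91 M).
Ksp ≈ (2s)^2 × 0.91
s = 1.2 x 10^-6 M
Check: s = 1.2 × 10^-6 ≪ 0.91, so the approximation is valid.

s = 1.2 x 10^-6 M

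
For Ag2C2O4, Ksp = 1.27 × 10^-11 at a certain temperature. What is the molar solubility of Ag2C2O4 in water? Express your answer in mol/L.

Ag2C2O4(s) ⇌ 2 Ag^+(aq) + C2O4^2-(aq)
Ksp = [Ag^+]^2[C2O4^2-]
If s mol/L of Ag2C2O4 dissolves, [Ag^+] = 2s and [C2O4^2-] = s.
So Ksp = (2s)^2 × s = 4s^3
s^3 = 1.27 × 10^-11 / 4, so s = 1.47 x 10^-4 M

s ≈ 1.47e-4 M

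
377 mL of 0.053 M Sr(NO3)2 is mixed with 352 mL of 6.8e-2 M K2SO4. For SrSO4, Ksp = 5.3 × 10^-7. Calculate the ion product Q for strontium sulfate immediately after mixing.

Total volume = 377 + 352 = 729 mL.
[Sr^2+] = 5.3 x 10^-2 × (377/729) = 2.74 × 10^-2 M
[SO4^2-] = 6.8 × 10^-2 × (352/729) = 3.28 × 10^-2 M
SrSO4(s) ⇌ Sr^2+ + SO4^2-, so Q = [Sr^2+][SO4^2-]
Q = (2.74 x 10^-2)(3.28 x 10^-2) = 9.0 × 10^-4
Q > Ksp, so SrSO4 will precipitate.

Q = 9.0 x 10^-4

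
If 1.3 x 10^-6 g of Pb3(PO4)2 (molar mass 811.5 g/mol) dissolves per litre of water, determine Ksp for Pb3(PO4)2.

Molar solubility s = (1.3 x 10^-6 g/L) / (811.5 g/mol) = 1.60 × 10^-9 M.
Pb3(PO4)2(s) ⇌ 3 Pb^2+ + 2 PO4^3-
For each mole of Pb3(PO4)2 that dissolves: [Pb^2+] = 3s, [PO4^3-] = 2s.
Ksp = [Pb^2+]^3[PO4^3-]^2
So Ksp = (3s)^3 × (2s)^2 = 108s^5
Ksp = 108 × (1.60 × 10^-9)^5 = 1.1 × 10^-42

Ksp = 1.1 × 10^-42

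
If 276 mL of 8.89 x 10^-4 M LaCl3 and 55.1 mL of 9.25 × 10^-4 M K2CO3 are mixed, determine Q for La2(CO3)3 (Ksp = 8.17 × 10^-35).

Total volume = 276 + 55.1 = 331.1 mL.
[La^3+] = 8.89 x 10^-4 × (276/331.1) = 7.411 × 10^-4 M
[CO3^2-] = 9.25 x 10^-4 × (55.1/331.1) = 1.539 × 10^-4 M
La2(CO3)3(s) <=> 2 La^3+(aq) + 3 CO3^2-(aq), so Q = [La^3+]^2[CO3^2-]^3
Q = (7.411 × 10^-4)^2(1.539 × 10^-4)^3 = 2.00 × 10^-18
Q > Ksp, so La2(CO3)3 will precipitate.

2.00 x 10^-18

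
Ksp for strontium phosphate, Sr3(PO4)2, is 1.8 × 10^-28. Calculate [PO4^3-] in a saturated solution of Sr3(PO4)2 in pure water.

[PO4^3-] = 2.2 × 10^-6 M

Sr3(PO4)2(s) ⇌ 3 Sr^2+ + 2 PO4^3-
Ksp = [Sr^2+]^3[PO4^3-]^2
If s mol/L of Sr3(PO4)2 dissolves, [Sr^2+] = 3s and [PO4^3-] = 2s.
Ksp = (3s)^3(2s)^2 = 108s^5
Solving, s = (1.8 × 10^-28/108)^(1/5) = 1.11 × 10^-6 M
[PO4^3-] = 2s = 2.2 x 10^-6 M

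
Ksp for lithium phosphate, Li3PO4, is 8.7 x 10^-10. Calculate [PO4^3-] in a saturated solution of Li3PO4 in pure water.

2.4e-3 M

Li3PO4(s) ⇌ 3 Li^+ + PO4^3-
Ksp = [Li^+]^3[PO4^3-]
If s mol/L of Li3PO4 dissolves, [Li^+] = 3s and [PO4^3-] = s.
Ksp = (3s)^3s = 27s^4
s^4 = 8.7 x 10^-10 / 27, so s = 2.38 × 10^-3 M
[PO4^3-] = s = 2.4 × 10^-3 M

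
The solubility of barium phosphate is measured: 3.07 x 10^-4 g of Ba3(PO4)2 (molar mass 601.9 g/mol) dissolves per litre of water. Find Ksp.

Ksp = 3.73 x 10^-30

Molar solubility s = (3.07 × 10^-4 g/L) / (601.9 g/mol) = 5.101 x 10^-7 M.
Ba3(PO4)2(s) ⇌ 3 Ba^2+ + 2 PO4^3-
For each mole of Ba3(PO4)2 that dissolves: [Ba^2+] = 3s, [PO4^3-] = 2s.
Ksp = [Ba^2+]^3[PO4^3-]^2
Substituting: Ksp = (3s)^3(2s)^2 = 108s^5
With s = 5.101 × 10^-7: Ksp = 3.73 x 10^-30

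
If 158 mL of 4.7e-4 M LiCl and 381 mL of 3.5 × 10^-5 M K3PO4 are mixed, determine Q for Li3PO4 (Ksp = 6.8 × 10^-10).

Total volume = 158 + 381 = 539 mL.
[Li^+] = 4.7 × 10^-4 × (158/539) = 1.38 × 10^-4 M
[PO4^3-] = 3.5 x 10^-5 × (381/539) = 2.47 × 10^-5 M
Li3PO4(s) ⇌ 3 Li^+(aq) + PO4^3-(aq), so Q = [Li^+]^3[PO4^3-]
Q = (1.38 × 10^-4)^3(2.47 × 10^-5) = 6.5 × 10^-17
Q < Ksp, so no precipitate of Li3PO4 forms.

Q ≈ 6.5 x 10^-17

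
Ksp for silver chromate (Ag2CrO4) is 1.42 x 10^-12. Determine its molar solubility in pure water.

s = 7.08 × 10^-5 M

Ag2CrO4(s) ⇌ 2 Ag^+(aq) + CrO4^2-(aq)
Ksp = [Ag^+]^2[CrO4^2-]
For each mole of Ag2CrO4 that dissolves: [Ag^+] = 2s, [CrO4^2-] = s.
Substituting: Ksp = (2s)^2s = 4s^3
s^3 = 1.42 x 10^-12 / 4, so s = 7.08 × 10^-5 M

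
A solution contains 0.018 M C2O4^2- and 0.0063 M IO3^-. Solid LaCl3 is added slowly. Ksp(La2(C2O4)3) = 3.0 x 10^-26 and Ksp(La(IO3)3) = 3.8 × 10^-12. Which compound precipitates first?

La2(C2O4)3

Each salt begins to precipitate when Q = Ksp, i.e. when [La^3+] reaches its threshold.
For La2(C2O4)3: 3.0 x 10^-26 = (0.018)^3 × [La^3+]^2  ⇒  [La^3+] = 7.2 x 10^-11 M.
For La(IO3)3: 3.8 × 10^-12 = (0.0063)^3 × [La^3+]  ⇒  [La^3+] = 1.5 × 10^-5 M.
The salt with the lower threshold [La^3+] precipitates first: La2(C2O4)3.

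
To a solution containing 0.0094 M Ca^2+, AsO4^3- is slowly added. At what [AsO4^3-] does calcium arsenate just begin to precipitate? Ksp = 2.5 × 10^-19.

5.5 x 10^-7 M

Ca3(AsO4)2(s) <=> 3 Ca^2+(aq) + 2 AsO4^3-(aq)
Ksp = [Ca^2+]^3[AsO4^3-]^2
Precipitation begins when Q = Ksp. With [Ca^2+] = 0.0094 M:
2.5 × 10^-19 = (0.0094)^3 × [AsO4^3-]^2
[AsO4^3-] = (2.5 × 10^-19 / 8.31 × 10^-7)^(1/2) = 5.5 × 10^-7 M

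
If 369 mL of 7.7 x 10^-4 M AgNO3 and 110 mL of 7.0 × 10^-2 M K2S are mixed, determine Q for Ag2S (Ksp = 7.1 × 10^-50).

Total volume = 369 + 110 = 479 mL.
[Ag^+] = 7.7 × 10^-4 × (369/479) = 5.93 x 10^-4 M
[S^2-] = 7.0 x 10^-2 × (110/479) = 1.61 × 10^-2 M
Ag2S(s) <=> 2 Ag^+ + S^2-, so Q = [Ag^+]^2[S^2-]
Q = (5.93 × 10^-4)^2(1.61 × 10^-2) = 5.7 × 10^-9
Q > Ksp, so Ag2S will precipitate.

Q ≈ 5.7 x 10^-9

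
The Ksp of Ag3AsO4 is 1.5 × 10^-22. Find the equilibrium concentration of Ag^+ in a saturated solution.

Ag3AsO4(s) <=> 3 Ag^+(aq) + AsO4^3-(aq)
Ksp = [Ag^+]^3[AsO4^3-]
For each mole of Ag3AsO4 that dissolves: [Ag^+] = 3s, [AsO4^3-] = s.
Substituting: Ksp = (3s)^3s = 27s^4
s = (1.5 × 10^-22 / 27)^(1/4) = 1.54 x 10^-6 M
[Ag^+] = 3s = 4.6 x 10^-6 M

[Ag^+] ≈ 4.6e-6 M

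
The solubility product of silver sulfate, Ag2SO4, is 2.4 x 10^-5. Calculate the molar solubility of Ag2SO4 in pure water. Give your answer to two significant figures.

s = 1.8 × 10^-2 M

Ag2SO4(s) ⇌ 2 Ag^+(aq) + SO4^2-(aq)
Ksp = [Ag^+]^2[SO4^2-]
If s mol/L of Ag2SO4 dissolves, [Ag^+] = 2s and [SO4^2-] = s.
Substituting: Ksp = (2s)^2s = 4s^3
s = (2.4 x 10^-5 / 4)^(1/3) = 1.8 × 10^-2 M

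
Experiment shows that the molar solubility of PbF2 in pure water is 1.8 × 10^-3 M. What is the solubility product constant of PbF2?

PbF2(s) ⇌ Pb^2+ + 2 F^-
With molar solubility s: [Pb^2+] = s, [F^-] = 2s.
Ksp = [Pb^2+][F^-]^2
Ksp = s(2s)^2 = 4s^3
With s = 1.8 × 10^-3: Ksp = 2.3 × 10^-8

Ksp = 2.3 × 10^-8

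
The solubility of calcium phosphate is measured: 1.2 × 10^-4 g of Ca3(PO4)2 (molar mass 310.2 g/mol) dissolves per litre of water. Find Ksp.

Ksp ≈ 9.4 × 10^-31

Molar solubility s = (1.2 × 10^-4 g/L) / (310.2 g/mol) = 3.87 x 10^-7 M.
Ca3(PO4)2(s) <=> 3 Ca^2+ + 2 PO4^3-
For each mole of Ca3(PO4)2 that dissolves: [Ca^2+] = 3s, [PO4^3-] = 2s.
Ksp = [Ca^2+]^3[PO4^3-]^2
So Ksp = (3s)^3 × (2s)^2 = 108s^5
With s = 3.87 × 10^-7: Ksp = 9.4 x 10^-31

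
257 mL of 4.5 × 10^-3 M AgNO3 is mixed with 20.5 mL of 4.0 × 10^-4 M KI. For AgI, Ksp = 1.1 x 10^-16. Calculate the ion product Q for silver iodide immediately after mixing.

Q = 1.2 × 10^-7

Total volume = 257 + 20.5 = 277.5 mL.
[Ag^+] = 4.5 × 10^-3 × (257/277.5) = 4.17 x 10^-3 M
[I^-] = 4.0 x 10^-4 × (20.5/277.5) = 2.95 × 10^-5 M
AgI(s) ⇌ Ag^+(aq) + I^-(aq), so Q = [Ag^+][I^-]
Q = (4.17 × 10^-3)(2.95 x 10^-5) = 1.2 x 10^-7
Q > Ksp, so AgI will precipitate.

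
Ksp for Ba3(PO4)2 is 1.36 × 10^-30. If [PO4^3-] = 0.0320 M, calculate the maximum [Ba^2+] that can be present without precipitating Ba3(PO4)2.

Ba3(PO4)2(s) <=> 3 Ba^2+(aq) + 2 PO4^3-(aq)
Ksp = [Ba^2+]^3[PO4^3-]^2
Precipitation begins when Q = Ksp. With [PO4^3-] = 0.0320 M:
1.36 × 10^-30 = (0.0320)^2 × [Ba^2+]^3
[Ba^2+] = (1.36 × 10^-30 / 1.024 x 10^-3)^(1/3) = 1.10 x 10^-9 M

[Ba^2+] = 1.10 × 10^-9 M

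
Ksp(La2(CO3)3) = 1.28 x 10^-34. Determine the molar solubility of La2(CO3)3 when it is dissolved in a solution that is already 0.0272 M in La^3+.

s ≈ 1.86e-11 M

La2(CO3)3(s) ⇌ 2 La^3+ + 3 CO3^2-
Ksp = [La^3+]^2[CO3^2-]^3
Let s = moles of La2(CO3)3 that dissolve per litre. [La^3+] = 0.0272 + 2s ≈ 0.0272, [CO3^2-] = 3s (Ksp is small, so little additional dissolves).
Ksp ≈ (0.0272)^2 × (3s)^3
s = 1.86 × 10^-11 M
Check: 2s = 3.7 × 10^-11 ≪ 0.0272, so the approximation is valid.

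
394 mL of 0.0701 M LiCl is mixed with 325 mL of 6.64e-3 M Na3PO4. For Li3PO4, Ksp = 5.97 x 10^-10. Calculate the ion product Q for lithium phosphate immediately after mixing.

Q = 1.70 x 10^-7

Total volume = 394 + 325 = 719 mL.
[Li^+] = 7.01 x 10^-2 × (394/719) = 3.841 × 10^-2 M
[PO4^3-] = 6.64 × 10^-3 × (325/719) = 3.001 × 10^-3 M
Li3PO4(s) <=> 3 Li^+(aq) + PO4^3-(aq), so Q = [Li^+]^3[PO4^3-]
Q = (3.841 x 10^-2)^3(3.001 × 10^-3) = 1.70 × 10^-7
Q > Ksp, so Li3PO4 will precipitate.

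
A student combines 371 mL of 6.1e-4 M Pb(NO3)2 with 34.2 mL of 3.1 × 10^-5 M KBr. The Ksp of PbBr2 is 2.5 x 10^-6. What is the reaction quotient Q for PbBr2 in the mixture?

Q = 3.8 x 10^-15

Total volume = 371 + 34.2 = 405.2 mL.
[Pb^2+] = 6.1 x 10^-4 × (371/405.2) = 5.59 x 10^-4 M
[Br^-] = 3.1 × 10^-5 × (34.2/405.2) = 2.62 × 10^-6 M
PbBr2(s) ⇌ Pb^2+(aq) + 2 Br^-(aq), so Q = [Pb^2+][Br^-]^2
Q = (5.59 x 10^-4)(2.62 × 10^-6)^2 = 3.8 x 10^-15
Q < Ksp, so no precipitate of PbBr2 forms.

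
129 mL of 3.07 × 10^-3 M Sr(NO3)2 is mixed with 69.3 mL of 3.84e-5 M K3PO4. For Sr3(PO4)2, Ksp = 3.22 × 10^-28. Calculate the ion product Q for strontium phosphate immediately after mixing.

1.43 × 10^-18

Total volume = 129 + 69.3 = 198.3 mL.
[Sr^2+] = 3.07 × 10^-3 × (129/198.3) = 1.997 × 10^-3 M
[PO4^3-] = 3.84 x 10^-5 × (69.3/198.3) = 1.342 × 10^-5 M
Sr3(PO4)2(s) ⇌ 3 Sr^2+(aq) + 2 PO4^3-(aq), so Q = [Sr^2+]^3[PO4^3-]^2
Q = (1.997 × 10^-3)^3(1.342 × 10^-5)^2 = 1.43 x 10^-18
Q > Ksp, so Sr3(PO4)2 will precipitate.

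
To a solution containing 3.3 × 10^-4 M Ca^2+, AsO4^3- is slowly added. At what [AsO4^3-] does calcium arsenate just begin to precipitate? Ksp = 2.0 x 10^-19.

7.5e-5 M

Ca3(AsO4)2(s) ⇌ 3 Ca^2+(aq) + 2 AsO4^3-(aq)
Ksp = [Ca^2+]^3[AsO4^3-]^2
Precipitation begins when Q = Ksp. With [Ca^2+] = 3.3 × 10^-4 M:
2.0 x 10^-19 = (3.3 × 10^-4)^3 × [AsO4^3-]^2
[AsO4^3-] = (2.0 x 10^-19 / 3.59 × 10^-11)^(1/2) = 7.5 × 10^-5 M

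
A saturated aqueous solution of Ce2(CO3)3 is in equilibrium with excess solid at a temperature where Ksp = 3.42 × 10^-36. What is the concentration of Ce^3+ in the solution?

[Ce^3+] ≈ 6.33 × 10^-8 M

Ce2(CO3)3(s) ⇌ 2 Ce^3+(aq) + 3 CO3^2-(aq)
Ksp = [Ce^3+]^2[CO3^2-]^3
With molar solubility s: [Ce^3+] = 2s, [CO3^2-] = 3s.
So Ksp = (2s)^2 × (3s)^3 = 108s^5
Solving, s = (3.42 × 10^-36/108)^(1/5) = 3.163 × 10^-8 M
[Ce^3+] = 2s = 6.33 × 10^-8 M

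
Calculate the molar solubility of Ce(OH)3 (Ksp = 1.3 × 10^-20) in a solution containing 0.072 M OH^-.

Ce(OH)3(s) ⇌ Ce^3+ + 3 OH^-
Ksp = [Ce^3+][OH^-]^3
If s mol/L dissolves here, [Ce^3+] = s, [OH^-] = 0.072 + 3s ≈ 0.072 (common-ion effect: OH^- is already 0.072 M).
Ksp ≈ s × (0.072)^3
s = 3.5 × 10^-17 M
Check: 3s = 1.0 x 10^-16 ≪ 0.072, so the approximation is valid.

s ≈ 3.5 × 10^-17 M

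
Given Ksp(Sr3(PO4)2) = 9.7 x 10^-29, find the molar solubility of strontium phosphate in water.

9.8e-7 M

Sr3(PO4)2(s) ⇌ 3 Sr^2+(aq) + 2 PO4^3-(aq)
Ksp = [Sr^2+]^3[PO4^3-]^2
With molar solubility s: [Sr^2+] = 3s, [PO4^3-] = 2s.
Substituting: Ksp = (3s)^3(2s)^2 = 108s^5
s^5 = 9.7 x 10^-29 / 108, so s = 9.8 × 10^-7 M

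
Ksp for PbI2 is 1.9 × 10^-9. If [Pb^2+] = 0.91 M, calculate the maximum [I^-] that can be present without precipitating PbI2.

PbI2(s) ⇌ Pb^2+(aq) + 2 I^-(aq)
Ksp = [Pb^2+][I^-]^2
Precipitation begins when Q = Ksp. With [Pb^2+] = 0.91 M:
1.9 × 10^-9 = (0.91) × [I^-]^2
[I^-] = (1.9 × 10^-9 / 9.1 × 10^-1)^(1/2) = 4.6 × 10^-5 M

[I^-] ≈ 4.6 x 10^-5 M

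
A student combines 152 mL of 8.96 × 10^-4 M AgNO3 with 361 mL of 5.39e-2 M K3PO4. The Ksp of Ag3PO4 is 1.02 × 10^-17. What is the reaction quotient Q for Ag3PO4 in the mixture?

Total volume = 152 + 361 = 513 mL.
[Ag^+] = 8.96 × 10^-4 × (152/513) = 2.655 x 10^-4 M
[PO4^3-] = 5.39 x 10^-2 × (361/513) = 3.793 × 10^-2 M
Ag3PO4(s) ⇌ 3 Ag^+(aq) + PO4^3-(aq), so Q = [Ag^+]^3[PO4^3-]
Q = (2.655 × 10^-4)^3(3.793 x 10^-2) = 7.10 x 10^-13
Q > Ksp, so Ag3PO4 will precipitate.

Q = 7.10 × 10^-13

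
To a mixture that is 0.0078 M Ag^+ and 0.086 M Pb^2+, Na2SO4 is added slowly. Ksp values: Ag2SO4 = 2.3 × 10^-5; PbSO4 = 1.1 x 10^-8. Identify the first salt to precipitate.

PbSO4

Each salt begins to precipitate when Q = Ksp, i.e. when [SO4^2-] reaches its threshold.
For Ag2SO4: 2.3 × 10^-5 = (0.0078)^2 × [SO4^2-]  ⇒  [SO4^2-] = 3.8 x 10^-1 M.
For PbSO4: 1.1 x 10^-8 = 0.086 × [SO4^2-]  ⇒  [SO4^2-] = 1.3 × 10^-7 M.
The salt with the lower threshold [SO4^2-] precipitates first: PbSO4.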